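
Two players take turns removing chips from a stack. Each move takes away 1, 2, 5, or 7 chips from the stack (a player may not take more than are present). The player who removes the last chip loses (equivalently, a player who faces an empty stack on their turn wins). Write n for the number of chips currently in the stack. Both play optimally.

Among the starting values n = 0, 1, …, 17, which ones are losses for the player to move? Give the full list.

1, 4, 7, 10, 13, 16

Label each position W (a win for the player to move) or L (a loss). A position with no legal move is W; any other position is W exactly when some move reaches an L, and L when every move reaches a W.
n=0: no move; the opponent has just taken the last chip and therefore loses → W
n=1: L (sole option 0(W) is W)
n=2: W (go to 1, an L position)
n=3: W (go to 1, an L position)
n=4: L (options 3(W), 2(W) are all W)
n=5: W (go to 4, an L position)
n=6: W (go to 4, an L position)
n=7: L (options 6(W), 5(W), 2(W), 0(W) are all W)
n=8: W (go to 7, an L position)
n=9: W (go to 7, an L position)
n=10: L (options 9(W), 8(W), 5(W), 3(W) are all W)
n=11: W (go to 10, an L position)
n=12: W (go to 10, an L position)
n=13: L (options 12(W), 11(W), 8(W), 6(W) are all W)
n=14: W (go to 13, an L position)
n=15: W (go to 13, an L position)
n=16: L (options 15(W), 14(W), 11(W), 9(W) are all W)
n=17: W (go to 16, an L position)
The losing starting values of n are exactly the entries labelled L in this table (6 of them).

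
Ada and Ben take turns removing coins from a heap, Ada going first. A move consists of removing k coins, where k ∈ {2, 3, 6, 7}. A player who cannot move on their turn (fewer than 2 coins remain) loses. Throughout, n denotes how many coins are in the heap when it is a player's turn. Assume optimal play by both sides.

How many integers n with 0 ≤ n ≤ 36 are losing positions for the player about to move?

13

Use the standard recursion: the mover loses at a terminal position; elsewhere, the mover wins exactly when some move hands the opponent an L position.
n=0: no move → L
n=1: no move → L
n=2: W (go to 0, an L position)
n=3: W (go to 1, an L position)
n=4: W (go to 1, an L position)
n=5: L (options 3(W), 2(W) are all W)
n=6: W (go to 0, an L position)
n=7: W (go to 5, an L position)
n=8: W (go to 5, an L position)
n=9: L (options 7(W), 6(W), 3(W), 2(W) are all W)
n=10: L (options 8(W), 7(W), 4(W), 3(W) are all W)
n=11: W (go to 9, an L position)
n=12: W (go to 10, an L position)
n=13: W (go to 10, an L position)
n=14: L (options 12(W), 11(W), 8(W), 7(W) are all W)
n=15: W (go to 9, an L position)
n=16: W (go to 14, an L position)
n=17: W (go to 14, an L position)
n=18: L (options 16(W), 15(W), 12(W), 11(W) are all W)
n=19: L (options 17(W), 16(W), 13(W), 12(W) are all W)
n=20: W (go to 18, an L position)
n=21: W (go to 19, an L position)
n=22: W (go to 19, an L position)
n=23: L (options 21(W), 20(W), 17(W), 16(W) are all W)
n=24: W (go to 18, an L position)
n=25: W (go to 23, an L position)
n=26: W (go to 23, an L position)
n=27: L (options 25(W), 24(W), 21(W), 20(W) are all W)
n=28: L (options 26(W), 25(W), 22(W), 21(W) are all W)
n=29: W (go to 27, an L position)
n=30: W (go to 28, an L position)
n=31: W (go to 28, an L position)
n=32: L (options 30(W), 29(W), 26(W), 25(W) are all W)
n=33: W (go to 27, an L position)
n=34: W (go to 32, an L position)
n=35: W (go to 32, an L position)
n=36: L (options 34(W), 33(W), 30(W), 29(W) are all W)
L entries with 0 ≤ n ≤ 36: n = 0, 1, 5, 9, 10, 14, 18, 19, 23, 27, 28, 32, 36; that makes 13.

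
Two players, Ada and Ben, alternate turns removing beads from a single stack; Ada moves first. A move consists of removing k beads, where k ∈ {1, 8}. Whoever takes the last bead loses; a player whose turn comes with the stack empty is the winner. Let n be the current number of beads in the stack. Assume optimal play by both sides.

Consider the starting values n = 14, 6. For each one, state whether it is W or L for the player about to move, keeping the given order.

Build the W/L table. Terminal = W. A non-terminal position is W if it has a move to some L; otherwise it is L.
n=0: no move; the opponent has just taken the last bead and therefore loses → W
n=1: L (sole option 0(W) is W)
n=2: W (go to 1, an L position)
n=3: L (sole option 2(W) is W)
n=4: W (go to 3, an L position)
n=5: L (sole option 4(W) is W)
n=6: W (go to 5, an L position)
n=7: L (sole option 6(W) is W)
n=8: W (go to 7, an L position)
n=9: W (go to 1, an L position)
n=10: L (options 9(W), 2(W) are all W)
n=11: W (go to 10, an L position)
n=12: L (options 11(W), 4(W) are all W)
n=13: W (go to 12, an L position)
n=14: L (options 13(W), 6(W) are all W)

14: L, 6: W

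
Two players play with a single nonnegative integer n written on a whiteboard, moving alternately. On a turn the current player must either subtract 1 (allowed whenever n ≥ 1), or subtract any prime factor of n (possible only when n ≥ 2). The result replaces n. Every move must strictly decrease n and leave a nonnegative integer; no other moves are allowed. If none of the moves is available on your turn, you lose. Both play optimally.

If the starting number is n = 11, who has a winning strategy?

The first player wins.

Build the W/L table. Terminal = L. A non-terminal position is W if it has a move to some L; otherwise it is L.
n=0: no move → L
n=1: reaches L-position 0 → W
n=2: reaches L-position 0 → W
n=3: reaches L-position 0 → W
n=4: only reaches 2(W), 3(W), all W → L
n=5: reaches L-position 0 → W
n=6: reaches L-position 4 → W
n=7: reaches L-position 0 → W
n=8: only reaches 6(W), 7(W), all W → L
n=9: reaches L-position 8 → W
n=10: reaches L-position 8 → W
n=11: reaches L-position 0 → W
From 11 the player to move can move to 0, reaching an L position.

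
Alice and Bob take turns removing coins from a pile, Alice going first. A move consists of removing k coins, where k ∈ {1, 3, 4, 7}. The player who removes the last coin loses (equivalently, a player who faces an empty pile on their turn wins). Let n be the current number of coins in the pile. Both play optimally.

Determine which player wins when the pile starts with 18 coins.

Positions with no move are W. A position that does have a move is losing for the player to move precisely when every available move leads to a winning position for the opponent. Fill in the labels:
n=0: no move; the opponent has just taken the last coin and therefore loses → W
n=1: the only move is to 0(W), a W ⇒ L
n=2: can move to 1, which is L ⇒ W
n=3: moves to 2(W), 0(W); every one is W ⇒ L
n=4: can move to 3, which is L ⇒ W
n=5: can move to 1, which is L ⇒ W
n=6: can move to 3, which is L ⇒ W
n=7: can move to 3, which is L ⇒ W
n=8: can move to 1, which is L ⇒ W
n=9: moves to 8(W), 6(W), 5(W), 2(W); every one is W ⇒ L
n=10: can move to 9, which is L ⇒ W
n=11: moves to 10(W), 8(W), 7(W), 4(W); every one is W ⇒ L
n=12: can move to 11, which is L ⇒ W
n=13: can move to 9, which is L ⇒ W
n=14: can move to 11, which is L ⇒ W
n=15: can move to 11, which is L ⇒ W
n=16: can move to 9, which is L ⇒ W
n=17: moves to 16(W), 14(W), 13(W), 10(W); every one is W ⇒ L
n=18: can move to 17, which is L ⇒ W
From 18 Alice can remove 1, leaving 17, reaching an L position.

Alice wins.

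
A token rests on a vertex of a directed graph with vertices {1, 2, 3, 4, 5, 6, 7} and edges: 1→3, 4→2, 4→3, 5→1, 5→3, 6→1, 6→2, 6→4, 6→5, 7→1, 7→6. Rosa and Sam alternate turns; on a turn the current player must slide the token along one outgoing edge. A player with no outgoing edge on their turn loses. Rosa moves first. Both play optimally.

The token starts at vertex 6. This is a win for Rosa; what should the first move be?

Move to 2.

Build the W/L table. Terminal = L. A non-terminal position is W if it has a move to some L; otherwise it is L.
Every edge goes from a vertex to one that appears earlier in the order 3, 2, 4, 1, 5, 6, 7, so processing vertices in that order labels each vertex after all of its successors.
3: no outgoing edge → L
2: no outgoing edge → L
4: reaches L-position 2 → W
1: reaches L-position 3 → W
5: reaches L-position 3 → W
6: reaches L-position 2 → W
7: only reaches 6(W), 1(W), all W → L
From 6, the L positions reachable in one move are: 2.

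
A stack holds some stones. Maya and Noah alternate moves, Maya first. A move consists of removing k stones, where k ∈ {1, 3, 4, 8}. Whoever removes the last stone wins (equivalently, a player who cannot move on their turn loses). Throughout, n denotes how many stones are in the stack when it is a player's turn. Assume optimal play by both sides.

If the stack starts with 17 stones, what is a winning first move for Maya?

Remove 1, leaving 16.

Label each position W (a win for the player to move) or L (a loss). A position with no legal move is L; any other position is W exactly when some move reaches an L, and L when every move reaches a W.
n=0: no move → L
n=1: reaches L-position 0 → W
n=2: only reaches 1(W), which is W → L
n=3: reaches L-position 2 → W
n=4: reaches L-position 0 → W
n=5: reaches L-position 2 → W
n=6: reaches L-position 2 → W
n=7: only reaches 6(W), 4(W), 3(W), all W → L
n=8: reaches L-position 7 → W
n=9: only reaches 8(W), 6(W), 5(W), 1(W), all W → L
n=10: reaches L-position 9 → W
n=11: reaches L-position 7 → W
n=12: reaches L-position 9 → W
n=13: reaches L-position 9 → W
n=14: only reaches 13(W), 11(W), 10(W), 6(W), all W → L
n=15: reaches L-position 14 → W
n=16: only reaches 15(W), 13(W), 12(W), 8(W), all W → L
n=17: reaches L-position 16 → W
From 17, the L positions reachable in one move are: 16, 14, 9. Any move reaching one of these is winning.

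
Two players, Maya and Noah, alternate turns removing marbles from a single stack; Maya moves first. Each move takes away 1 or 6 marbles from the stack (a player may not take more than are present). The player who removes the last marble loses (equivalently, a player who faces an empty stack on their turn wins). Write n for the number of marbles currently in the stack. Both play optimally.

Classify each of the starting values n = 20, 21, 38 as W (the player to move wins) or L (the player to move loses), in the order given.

20: W, 21: W, 38: L

Positions with no move are W. A position that does have a move is losing for the player to move precisely when every available move leads to a winning position for the opponent. Fill in the labels:
n=0: no move; the opponent has just taken the last marble and therefore loses → W
n=1: L (sole option 0(W) is W)
n=2: W (go to 1, an L position)
n=3: L (sole option 2(W) is W)
n=4: W (go to 3, an L position)
n=5: L (sole option 4(W) is W)
n=6: W (go to 5, an L position)
n=7: W (go to 1, an L position)
n=8: L (options 7(W), 2(W) are all W)
n=9: W (go to 8, an L position)
n=10: L (options 9(W), 4(W) are all W)
n=11: W (go to 10, an L position)
n=12: L (options 11(W), 6(W) are all W)
n=13: W (go to 12, an L position)
n=14: W (go to 8, an L position)
n=15: L (options 14(W), 9(W) are all W)
n=16: W (go to 15, an L position)
n=17: L (options 16(W), 11(W) are all W)
n=18: W (go to 17, an L position)
n=19: L (options 18(W), 13(W) are all W)
n=20: W (go to 19, an L position)
n=21: W (go to 15, an L position)
n=22: L (options 21(W), 16(W) are all W)
n=23: W (go to 22, an L position)
n=24: L (options 23(W), 18(W) are all W)
n=25: W (go to 24, an L position)
n=26: L (options 25(W), 20(W) are all W)
n=27: W (go to 26, an L position)
n=28: W (go to 22, an L position)
n=29: L (options 28(W), 23(W) are all W)
n=30: W (go to 29, an L position)
n=31: L (options 30(W), 25(W) are all W)
n=32: W (go to 31, an L position)
n=33: L (options 32(W), 27(W) are all W)
n=34: W (go to 33, an L position)
n=35: W (go to 29, an L position)
n=36: L (options 35(W), 30(W) are all W)
n=37: W (go to 36, an L position)
n=38: L (options 37(W), 32(W) are all W)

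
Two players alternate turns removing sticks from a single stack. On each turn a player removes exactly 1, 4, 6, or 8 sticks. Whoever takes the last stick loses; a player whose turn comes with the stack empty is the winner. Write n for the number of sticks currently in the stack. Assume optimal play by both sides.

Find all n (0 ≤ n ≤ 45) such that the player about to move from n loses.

1, 3, 6, 8, 13, 15, 18, 20, 25, 27, 30, 32, 37, 39, 42, 44

Classify positions by backward induction: terminal positions (no move available) are W. From any other position, the mover wins iff some move reaches an L.
n=0: no move; the opponent has just taken the last stick and therefore loses → W
n=1: only reaches 0(W), which is W → L
n=2: reaches L-position 1 → W
n=3: only reaches 2(W), which is W → L
n=4: reaches L-position 3 → W
n=5: reaches L-position 1 → W
n=6: only reaches 5(W), 2(W), 0(W), all W → L
n=7: reaches L-position 6 → W
n=8: only reaches 7(W), 4(W), 2(W), 0(W), all W → L
n=9: reaches L-position 8 → W
n=10: reaches L-position 6 → W
n=11: reaches L-position 3 → W
n=12: reaches L-position 8 → W
n=13: only reaches 12(W), 9(W), 7(W), 5(W), all W → L
n=14: reaches L-position 13 → W
n=15: only reaches 14(W), 11(W), 9(W), 7(W), all W → L
n=16: reaches L-position 15 → W
n=17: reaches L-position 13 → W
n=18: only reaches 17(W), 14(W), 12(W), 10(W), all W → L
n=19: reaches L-position 18 → W
n=20: only reaches 19(W), 16(W), 14(W), 12(W), all W → L
n=21: reaches L-position 20 → W
n=22: reaches L-position 18 → W
n=23: reaches L-position 15 → W
n=24: reaches L-position 20 → W
n=25: only reaches 24(W), 21(W), 19(W), 17(W), all W → L
n=26: reaches L-position 25 → W
n=27: only reaches 26(W), 23(W), 21(W), 19(W), all W → L
n=28: reaches L-position 27 → W
n=29: reaches L-position 25 → W
n=30: only reaches 29(W), 26(W), 24(W), 22(W), all W → L
n=31: reaches L-position 30 → W
n=32: only reaches 31(W), 28(W), 26(W), 24(W), all W → L
n=33: reaches L-position 32 → W
n=34: reaches L-position 30 → W
n=35: reaches L-position 27 → W
n=36: reaches L-position 32 → W
n=37: only reaches 36(W), 33(W), 31(W), 29(W), all W → L
n=38: reaches L-position 37 → W
n=39: only reaches 38(W), 35(W), 33(W), 31(W), all W → L
n=40: reaches L-position 39 → W
n=41: reaches L-position 37 → W
n=42: only reaches 41(W), 38(W), 36(W), 34(W), all W → L
n=43: reaches L-position 42 → W
n=44: only reaches 43(W), 40(W), 38(W), 36(W), all W → L
n=45: reaches L-position 44 → W
Reading off the rows marked L gives the requested list; there are 16 such values of n.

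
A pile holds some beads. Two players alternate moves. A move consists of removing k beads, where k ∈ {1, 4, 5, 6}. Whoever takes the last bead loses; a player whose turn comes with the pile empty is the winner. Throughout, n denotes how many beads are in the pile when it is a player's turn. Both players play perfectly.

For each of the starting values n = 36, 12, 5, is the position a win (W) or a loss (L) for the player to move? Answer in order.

36: W, 12: L, 5: W

Work bottom-up. With no move the player to move wins. Otherwise the position is W if at least one move leads to an L position for the opponent, and L if every move leads to a W.
n=0: no move; the opponent has just taken the last bead and therefore loses → W
n=1: the only move is to 0(W), a W ⇒ L
n=2: can move to 1, which is L ⇒ W
n=3: the only move is to 2(W), a W ⇒ L
n=4: can move to 3, which is L ⇒ W
n=5: can move to 1, which is L ⇒ W
n=6: can move to 1, which is L ⇒ W
n=7: can move to 3, which is L ⇒ W
n=8: can move to 3, which is L ⇒ W
n=9: can move to 3, which is L ⇒ W
n=10: moves to 9(W), 6(W), 5(W), 4(W); every one is W ⇒ L
n=11: can move to 10, which is L ⇒ W
n=12: moves to 11(W), 8(W), 7(W), 6(W); every one is W ⇒ L
n=13: can move to 12, which is L ⇒ W
n=14: can move to 10, which is L ⇒ W
n=15: can move to 10, which is L ⇒ W
n=16: can move to 12, which is L ⇒ W
n=17: can move to 12, which is L ⇒ W
n=18: can move to 12, which is L ⇒ W
n=19: moves to 18(W), 15(W), 14(W), 13(W); every one is W ⇒ L
n=20: can move to 19, which is L ⇒ W
n=21: moves to 20(W), 17(W), 16(W), 15(W); every one is W ⇒ L
n=22: can move to 21, which is L ⇒ W
n=23: can move to 19, which is L ⇒ W
n=24: can move to 19, which is L ⇒ W
n=25: can move to 21, which is L ⇒ W
n=26: can move to 21, which is L ⇒ W
n=27: can move to 21, which is L ⇒ W
n=28: moves to 27(W), 24(W), 23(W), 22(W); every one is W ⇒ L
n=29: can move to 28, which is L ⇒ W
n=30: moves to 29(W), 26(W), 25(W), 24(W); every one is W ⇒ L
n=31: can move to 30, which is L ⇒ W
n=32: can move to 28, which is L ⇒ W
n=33: can move to 28, which is L ⇒ W
n=34: can move to 30, which is L ⇒ W
n=35: can move to 30, which is L ⇒ W
n=36: can move to 30, which is L ⇒ W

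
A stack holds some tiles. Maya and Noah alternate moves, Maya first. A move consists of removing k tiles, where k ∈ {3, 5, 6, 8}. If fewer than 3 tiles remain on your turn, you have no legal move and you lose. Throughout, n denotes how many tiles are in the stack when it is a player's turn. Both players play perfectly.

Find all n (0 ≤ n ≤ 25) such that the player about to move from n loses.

0, 1, 2, 11, 12, 13, 22, 23, 24

Label each position W (a win for the player to move) or L (a loss). A position with no legal move is L; any other position is W exactly when some move reaches an L, and L when every move reaches a W.
n=0: no move → L
n=1: no move → L
n=2: no move → L
n=3: reaches L-position 0 → W
n=4: reaches L-position 1 → W
n=5: reaches L-position 2 → W
n=6: reaches L-position 1 → W
n=7: reaches L-position 2 → W
n=8: reaches L-position 2 → W
n=9: reaches L-position 1 → W
n=10: reaches L-position 2 → W
n=11: only reaches 8(W), 6(W), 5(W), 3(W), all W → L
n=12: only reaches 9(W), 7(W), 6(W), 4(W), all W → L
n=13: only reaches 10(W), 8(W), 7(W), 5(W), all W → L
n=14: reaches L-position 11 → W
n=15: reaches L-position 12 → W
n=16: reaches L-position 13 → W
n=17: reaches L-position 12 → W
n=18: reaches L-position 13 → W
n=19: reaches L-position 13 → W
n=20: reaches L-position 12 → W
n=21: reaches L-position 13 → W
n=22: only reaches 19(W), 17(W), 16(W), 14(W), all W → L
n=23: only reaches 20(W), 18(W), 17(W), 15(W), all W → L
n=24: only reaches 21(W), 19(W), 18(W), 16(W), all W → L
n=25: reaches L-position 22 → W
The losing starting values of n are exactly the entries labelled L in this table (9 of them).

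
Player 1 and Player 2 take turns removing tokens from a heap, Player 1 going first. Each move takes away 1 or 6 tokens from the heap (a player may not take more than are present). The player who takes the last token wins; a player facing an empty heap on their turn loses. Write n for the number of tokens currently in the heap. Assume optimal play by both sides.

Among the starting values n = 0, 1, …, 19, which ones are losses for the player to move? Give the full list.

Compute win/loss labels from the base case upward. A position with no move is L. Any other position is W if it can reach an L in one move, else L.
n=0: no move → L
n=1: can move to 0, which is L ⇒ W
n=2: the only move is to 1(W), a W ⇒ L
n=3: can move to 2, which is L ⇒ W
n=4: the only move is to 3(W), a W ⇒ L
n=5: can move to 4, which is L ⇒ W
n=6: can move to 0, which is L ⇒ W
n=7: moves to 6(W), 1(W); every one is W ⇒ L
n=8: can move to 7, which is L ⇒ W
n=9: moves to 8(W), 3(W); every one is W ⇒ L
n=10: can move to 9, which is L ⇒ W
n=11: moves to 10(W), 5(W); every one is W ⇒ L
n=12: can move to 11, which is L ⇒ W
n=13: can move to 7, which is L ⇒ W
n=14: moves to 13(W), 8(W); every one is W ⇒ L
n=15: can move to 14, which is L ⇒ W
n=16: moves to 15(W), 10(W); every one is W ⇒ L
n=17: can move to 16, which is L ⇒ W
n=18: moves to 17(W), 12(W); every one is W ⇒ L
n=19: can move to 18, which is L ⇒ W
The losing starting values of n are exactly the entries labelled L in this table (9 of them).

0, 2, 4, 7, 9, 11, 14, 16, 18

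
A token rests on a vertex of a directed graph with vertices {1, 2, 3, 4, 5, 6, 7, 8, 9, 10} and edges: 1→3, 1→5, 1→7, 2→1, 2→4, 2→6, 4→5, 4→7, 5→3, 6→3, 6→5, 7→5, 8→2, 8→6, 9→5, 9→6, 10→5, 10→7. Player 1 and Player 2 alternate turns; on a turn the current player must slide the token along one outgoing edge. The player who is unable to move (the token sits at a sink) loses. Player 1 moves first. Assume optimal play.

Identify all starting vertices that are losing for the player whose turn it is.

Label each position W (a win for the player to move) or L (a loss). A position with no legal move is L; any other position is W exactly when some move reaches an L, and L when every move reaches a W.
Every edge goes from a vertex to one that appears earlier in the order 3, 5, 6, 7, 1, 9, 4, 2, 8, 10, so processing vertices in that order labels each vertex after all of its successors.
3: no outgoing edge → L
5: W (go to 3, an L position)
6: W (go to 3, an L position)
7: L (sole option 5(W) is W)
1: W (go to 7, an L position)
9: L (options 6(W), 5(W) are all W)
4: W (go to 7, an L position)
2: L (options 4(W), 1(W), 6(W) are all W)
8: W (go to 2, an L position)
10: W (go to 7, an L position)
Reading off the rows marked L gives the requested list; there are 4 such vertices.

2, 3, 7, 9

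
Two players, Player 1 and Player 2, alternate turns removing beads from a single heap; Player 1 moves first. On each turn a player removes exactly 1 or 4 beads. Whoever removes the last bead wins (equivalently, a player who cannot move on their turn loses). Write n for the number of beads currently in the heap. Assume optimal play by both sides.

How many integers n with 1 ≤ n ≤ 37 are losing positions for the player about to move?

15

Work bottom-up. With no move the player to move loses. Otherwise the position is W if at least one move leads to an L position for the opponent, and L if every move leads to a W.
n=0: no move → L
n=1: can move to 0, which is L ⇒ W
n=2: the only move is to 1(W), a W ⇒ L
n=3: can move to 2, which is L ⇒ W
n=4: can move to 0, which is L ⇒ W
n=5: moves to 4(W), 1(W); every one is W ⇒ L
n=6: can move to 5, which is L ⇒ W
n=7: moves to 6(W), 3(W); every one is W ⇒ L
n=8: can move to 7, which is L ⇒ W
n=9: can move to 5, which is L ⇒ W
n=10: moves to 9(W), 6(W); every one is W ⇒ L
n=11: can move to 10, which is L ⇒ W
n=12: moves to 11(W), 8(W); every one is W ⇒ L
n=13: can move to 12, which is L ⇒ W
n=14: can move to 10, which is L ⇒ W
n=15: moves to 14(W), 11(W); every one is W ⇒ L
n=16: can move to 15, which is L ⇒ W
n=17: moves to 16(W), 13(W); every one is W ⇒ L
n=18: can move to 17, which is L ⇒ W
n=19: can move to 15, which is L ⇒ W
n=20: moves to 19(W), 16(W); every one is W ⇒ L
n=21: can move to 20, which is L ⇒ W
n=22: moves to 21(W), 18(W); every one is W ⇒ L
n=23: can move to 22, which is L ⇒ W
n=24: can move to 20, which is L ⇒ W
n=25: moves to 24(W), 21(W); every one is W ⇒ L
n=26: can move to 25, which is L ⇒ W
n=27: moves to 26(W), 23(W); every one is W ⇒ L
n=28: can move to 27, which is L ⇒ W
n=29: can move to 25, which is L ⇒ W
n=30: moves to 29(W), 26(W); every one is W ⇒ L
n=31: can move to 30, which is L ⇒ W
n=32: moves to 31(W), 28(W); every one is W ⇒ L
n=33: can move to 32, which is L ⇒ W
n=34: can move to 30, which is L ⇒ W
n=35: moves to 34(W), 31(W); every one is W ⇒ L
n=36: can move to 35, which is L ⇒ W
n=37: moves to 36(W), 33(W); every one is W ⇒ L
L entries with 1 ≤ n ≤ 37 (n=0 is outside the asked range and is not counted): n = 2, 5, 7, 10, 12, 15, 17, 20, 22, 25, 27, 30, 32, 35, 37; that makes 15.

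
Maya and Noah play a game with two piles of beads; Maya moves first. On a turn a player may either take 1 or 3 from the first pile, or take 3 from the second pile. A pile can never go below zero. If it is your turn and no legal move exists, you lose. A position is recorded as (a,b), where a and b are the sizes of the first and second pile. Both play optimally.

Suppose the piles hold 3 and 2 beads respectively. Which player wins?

Maya wins.

Label each position W (a win for the player to move) or L (a loss). A position with no legal move is L; any other position is W exactly when some move reaches an L, and L when every move reaches a W.
No move ever increases a pile, so every position that can arise here has a ≤ 3 and b ≤ 2; it is enough to label the cells with 0 ≤ a ≤ 3 and 0 ≤ b ≤ 2.
Every move lowers a or b (never raises either), so fill the grid row by row in increasing a, and left to right within a row: each cell's successors are then already labelled.
      b=0  b=1  b=2
a=0:    L    L    L
a=1:    W    W    W
a=2:    L    L    L
a=3:    W    W    W
Cells with no legal move (terminal, hence L): (0,0), (0,1), (0,2).
The remaining L cells, each justified by listing all of its moves:
(2,0): the only move is to (1,0)(W), a W ⇒ L
(2,1): the only move is to (1,1)(W), a W ⇒ L
(2,2): the only move is to (1,2)(W), a W ⇒ L
Every other cell has at least one move into one of the L cells above, so it is W.
The starting position (3,2) is W: Maya should move to (2,2), handing over an L position.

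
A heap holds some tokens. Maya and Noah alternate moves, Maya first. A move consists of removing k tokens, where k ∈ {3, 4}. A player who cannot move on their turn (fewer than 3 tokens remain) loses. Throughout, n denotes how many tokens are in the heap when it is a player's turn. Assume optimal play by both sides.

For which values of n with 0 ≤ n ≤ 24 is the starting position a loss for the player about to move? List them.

Work bottom-up. With no move the player to move loses. Otherwise the position is W if at least one move leads to an L position for the opponent, and L if every move leads to a W.
n=0: no move → L
n=1: no move → L
n=2: no move → L
n=3: W (go to 0, an L position)
n=4: W (go to 1, an L position)
n=5: W (go to 2, an L position)
n=6: W (go to 2, an L position)
n=7: L (options 4(W), 3(W) are all W)
n=8: L (options 5(W), 4(W) are all W)
n=9: L (options 6(W), 5(W) are all W)
n=10: W (go to 7, an L position)
n=11: W (go to 8, an L position)
n=12: W (go to 9, an L position)
n=13: W (go to 9, an L position)
n=14: L (options 11(W), 10(W) are all W)
n=15: L (options 12(W), 11(W) are all W)
n=16: L (options 13(W), 12(W) are all W)
n=17: W (go to 14, an L position)
n=18: W (go to 15, an L position)
n=19: W (go to 16, an L position)
n=20: W (go to 16, an L position)
n=21: L (options 18(W), 17(W) are all W)
n=22: L (options 19(W), 18(W) are all W)
n=23: L (options 20(W), 19(W) are all W)
n=24: W (go to 21, an L position)
The losing starting values of n are exactly the entries labelled L in this table (12 of them).

0, 1, 2, 7, 8, 9, 14, 15, 16, 21, 22, 23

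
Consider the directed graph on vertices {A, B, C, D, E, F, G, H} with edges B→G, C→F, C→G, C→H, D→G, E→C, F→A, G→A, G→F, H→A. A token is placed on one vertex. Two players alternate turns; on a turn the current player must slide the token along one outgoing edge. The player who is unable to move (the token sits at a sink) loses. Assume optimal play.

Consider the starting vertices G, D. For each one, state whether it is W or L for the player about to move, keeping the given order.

G: W, D: L

Build the W/L table. Terminal = L. A non-terminal position is W if it has a move to some L; otherwise it is L.
Every edge goes from a vertex to one that appears earlier in the order A, F, G, H, C, B, E, D, so processing vertices in that order labels each vertex after all of its successors.
A: no outgoing edge → L
F: W (go to A, an L position)
G: W (go to A, an L position)
H: W (go to A, an L position)
C: L (options H(W), G(W), F(W) are all W)
B: L (sole option G(W) is W)
E: W (go to C, an L position)
D: L (sole option G(W) is W)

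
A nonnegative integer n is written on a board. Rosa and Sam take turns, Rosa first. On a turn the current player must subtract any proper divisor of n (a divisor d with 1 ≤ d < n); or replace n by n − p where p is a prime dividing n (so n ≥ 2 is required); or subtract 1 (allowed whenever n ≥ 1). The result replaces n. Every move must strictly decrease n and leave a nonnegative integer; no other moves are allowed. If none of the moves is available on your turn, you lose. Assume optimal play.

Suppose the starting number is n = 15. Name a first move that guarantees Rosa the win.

Classify positions by backward induction: terminal positions (no move available) are L. From any other position, the mover wins iff some move reaches an L.
n=0: no move → L
n=1: W (go to 0, an L position)
n=2: W (go to 0, an L position)
n=3: W (go to 0, an L position)
n=4: L (options 2(W), 3(W) are all W)
n=5: W (go to 0, an L position)
n=6: W (go to 4, an L position)
n=7: W (go to 0, an L position)
n=8: W (go to 4, an L position)
n=9: L (options 6(W), 8(W) are all W)
n=10: W (go to 9, an L position)
n=11: W (go to 0, an L position)
n=12: W (go to 9, an L position)
n=13: W (go to 0, an L position)
n=14: L (options 7(W), 12(W), 13(W) are all W)
n=15: W (go to 14, an L position)
From 15, the L positions reachable in one move are: 14.

Move to 14.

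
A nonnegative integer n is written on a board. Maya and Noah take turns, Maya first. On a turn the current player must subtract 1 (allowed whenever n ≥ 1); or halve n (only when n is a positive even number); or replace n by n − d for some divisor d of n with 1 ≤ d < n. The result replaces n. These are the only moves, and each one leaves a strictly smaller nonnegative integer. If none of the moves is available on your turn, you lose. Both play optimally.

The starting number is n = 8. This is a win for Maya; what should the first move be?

Compute win/loss labels from the base case upward. A position with no move is L. Any other position is W if it can reach an L in one move, else L.
n=0: no move → L
n=1: W (go to 0, an L position)
n=2: L (sole option 1(W) is W)
n=3: W (go to 2, an L position)
n=4: W (go to 2, an L position)
n=5: L (sole option 4(W) is W)
n=6: W (go to 5, an L position)
n=7: L (sole option 6(W) is W)
n=8: W (go to 7, an L position)
From 8, the L positions reachable in one move are: 7.

Move to 7.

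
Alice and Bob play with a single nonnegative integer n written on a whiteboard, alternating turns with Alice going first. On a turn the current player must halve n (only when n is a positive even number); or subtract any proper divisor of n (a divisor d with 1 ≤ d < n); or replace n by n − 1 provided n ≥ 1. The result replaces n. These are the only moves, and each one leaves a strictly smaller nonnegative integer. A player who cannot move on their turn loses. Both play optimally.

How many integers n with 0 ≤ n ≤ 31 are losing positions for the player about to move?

16

Work bottom-up. With no move the player to move loses. Otherwise the position is W if at least one move leads to an L position for the opponent, and L if every move leads to a W.
n=0: no move → L
n=1: W (go to 0, an L position)
n=2: L (sole option 1(W) is W)
n=3: W (go to 2, an L position)
n=4: W (go to 2, an L position)
n=5: L (sole option 4(W) is W)
n=6: W (go to 5, an L position)
n=7: L (sole option 6(W) is W)
n=8: W (go to 7, an L position)
n=9: L (options 6(W), 8(W) are all W)
n=10: W (go to 5, an L position)
n=11: L (sole option 10(W) is W)
n=12: W (go to 9, an L position)
n=13: L (sole option 12(W) is W)
n=14: W (go to 7, an L position)
n=15: L (options 10(W), 12(W), 14(W) are all W)
n=16: W (go to 15, an L position)
n=17: L (sole option 16(W) is W)
n=18: W (go to 9, an L position)
n=19: L (sole option 18(W) is W)
n=20: W (go to 15, an L position)
n=21: L (options 14(W), 18(W), 20(W) are all W)
n=22: W (go to 11, an L position)
n=23: L (sole option 22(W) is W)
n=24: W (go to 21, an L position)
n=25: L (options 20(W), 24(W) are all W)
n=26: W (go to 13, an L position)
n=27: L (options 18(W), 24(W), 26(W) are all W)
n=28: W (go to 21, an L position)
n=29: L (sole option 28(W) is W)
n=30: W (go to 15, an L position)
n=31: L (sole option 30(W) is W)
L entries with 0 ≤ n ≤ 31: n = 0, 2, 5, 7, 9, 11, 13, 15, 17, 19, 21, 23, 25, 27, 29, 31; that makes 16.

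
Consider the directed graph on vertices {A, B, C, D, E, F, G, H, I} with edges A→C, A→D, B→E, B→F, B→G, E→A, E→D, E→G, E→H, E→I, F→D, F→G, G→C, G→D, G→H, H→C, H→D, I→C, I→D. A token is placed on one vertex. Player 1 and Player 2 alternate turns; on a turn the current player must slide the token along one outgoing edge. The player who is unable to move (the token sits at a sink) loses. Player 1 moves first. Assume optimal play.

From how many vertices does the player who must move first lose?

Label each position W (a win for the player to move) or L (a loss). A position with no legal move is L; any other position is W exactly when some move reaches an L, and L when every move reaches a W.
Every edge goes from a vertex to one that appears earlier in the order D, C, H, G, I, A, F, E, B, so processing vertices in that order labels each vertex after all of its successors.
D: no outgoing edge → L
C: no outgoing edge → L
H: →C(L), so W
G: →C(L), so W
I: →C(L), so W
A: →C(L), so W
F: →D(L), so W
E: →D(L), so W
B: →E(W), F(W), G(W) — all W, so L
The L vertices are B, C, D; that is 3 in all.

3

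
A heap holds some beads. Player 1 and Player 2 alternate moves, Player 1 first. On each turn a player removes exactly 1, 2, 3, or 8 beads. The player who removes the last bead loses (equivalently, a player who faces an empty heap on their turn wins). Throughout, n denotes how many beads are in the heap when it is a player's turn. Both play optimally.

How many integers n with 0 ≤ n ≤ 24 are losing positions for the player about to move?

Use the standard recursion: the mover wins at a terminal position; elsewhere, the mover wins exactly when some move hands the opponent an L position.
n=0: no move; the opponent has just taken the last bead and therefore loses → W
n=1: the only move is to 0(W), a W ⇒ L
n=2: can move to 1, which is L ⇒ W
n=3: can move to 1, which is L ⇒ W
n=4: can move to 1, which is L ⇒ W
n=5: moves to 4(W), 3(W), 2(W); every one is W ⇒ L
n=6: can move to 5, which is L ⇒ W
n=7: can move to 5, which is L ⇒ W
n=8: can move to 5, which is L ⇒ W
n=9: can move to 1, which is L ⇒ W
n=10: moves to 9(W), 8(W), 7(W), 2(W); every one is W ⇒ L
n=11: can move to 10, which is L ⇒ W
n=12: can move to 10, which is L ⇒ W
n=13: can move to 10, which is L ⇒ W
n=14: moves to 13(W), 12(W), 11(W), 6(W); every one is W ⇒ L
n=15: can move to 14, which is L ⇒ W
n=16: can move to 14, which is L ⇒ W
n=17: can move to 14, which is L ⇒ W
n=18: can move to 10, which is L ⇒ W
n=19: moves to 18(W), 17(W), 16(W), 11(W); every one is W ⇒ L
n=20: can move to 19, which is L ⇒ W
n=21: can move to 19, which is L ⇒ W
n=22: can move to 19, which is L ⇒ W
n=23: moves to 22(W), 21(W), 20(W), 15(W); every one is W ⇒ L
n=24: can move to 23, which is L ⇒ W
L entries with 0 ≤ n ≤ 24: n = 1, 5, 10, 14, 19, 23; that makes 6.

6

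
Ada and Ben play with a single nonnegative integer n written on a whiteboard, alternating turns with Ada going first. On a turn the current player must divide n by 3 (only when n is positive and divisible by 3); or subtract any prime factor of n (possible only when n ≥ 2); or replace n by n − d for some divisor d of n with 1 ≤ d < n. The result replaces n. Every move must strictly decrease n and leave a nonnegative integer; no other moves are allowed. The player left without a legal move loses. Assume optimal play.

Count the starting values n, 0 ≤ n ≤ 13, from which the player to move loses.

4

Label each position W (a win for the player to move) or L (a loss). A position with no legal move is L; any other position is W exactly when some move reaches an L, and L when every move reaches a W.
n=0: no move → L
n=1: no move → L
n=2: →0(L), so W
n=3: →0(L), so W
n=4: →2(W), 3(W) — all W, so L
n=5: →0(L), so W
n=6: →4(L), so W
n=7: →0(L), so W
n=8: →4(L), so W
n=9: →3(W), 6(W), 8(W) — all W, so L
n=10: →9(L), so W
n=11: →0(L), so W
n=12: →4(L), so W
n=13: →0(L), so W
L entries with 0 ≤ n ≤ 13: n = 0, 1, 4, 9; that makes 4.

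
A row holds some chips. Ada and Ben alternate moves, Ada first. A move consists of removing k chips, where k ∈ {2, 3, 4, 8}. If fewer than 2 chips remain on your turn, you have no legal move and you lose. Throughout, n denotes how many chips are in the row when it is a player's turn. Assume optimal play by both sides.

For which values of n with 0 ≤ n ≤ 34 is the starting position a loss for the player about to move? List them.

0, 1, 6, 7, 12, 13, 18, 19, 24, 25, 30, 31

Build the W/L table. Terminal = L. A non-terminal position is W if it has a move to some L; otherwise it is L.
n=0: no move → L
n=1: no move → L
n=2: →0(L), so W
n=3: →1(L), so W
n=4: →1(L), so W
n=5: →1(L), so W
n=6: →4(W), 3(W), 2(W) — all W, so L
n=7: →5(W), 4(W), 3(W) — all W, so L
n=8: →6(L), so W
n=9: →7(L), so W
n=10: →7(L), so W
n=11: →7(L), so W
n=12: →10(W), 9(W), 8(W), 4(W) — all W, so L
n=13: →11(W), 10(W), 9(W), 5(W) — all W, so L
n=14: →12(L), so W
n=15: →13(L), so W
n=16: →13(L), so W
n=17: →13(L), so W
n=18: →16(W), 15(W), 14(W), 10(W) — all W, so L
n=19: →17(W), 16(W), 15(W), 11(W) — all W, so L
n=20: →18(L), so W
n=21: →19(L), so W
n=22: →19(L), so W
n=23: →19(L), so W
n=24: →22(W), 21(W), 20(W), 16(W) — all W, so L
n=25: →23(W), 22(W), 21(W), 17(W) — all W, so L
n=26: →24(L), so W
n=27: →25(L), so W
n=28: →25(L), so W
n=29: →25(L), so W
n=30: →28(W), 27(W), 26(W), 22(W) — all W, so L
n=31: →29(W), 28(W), 27(W), 23(W) — all W, so L
n=32: →30(L), so W
n=33: →31(L), so W
n=34: →31(L), so W
The losing starting values of n are exactly the entries labelled L in this table (12 of them).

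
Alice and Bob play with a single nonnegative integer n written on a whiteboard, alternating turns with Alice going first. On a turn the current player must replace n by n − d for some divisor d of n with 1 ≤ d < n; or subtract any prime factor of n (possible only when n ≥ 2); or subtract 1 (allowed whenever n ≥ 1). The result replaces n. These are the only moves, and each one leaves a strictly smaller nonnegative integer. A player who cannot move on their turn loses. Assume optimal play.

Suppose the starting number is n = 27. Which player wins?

Alice wins.

Build the W/L table. Terminal = L. A non-terminal position is W if it has a move to some L; otherwise it is L.
n=0: no move → L
n=1: W (go to 0, an L position)
n=2: W (go to 0, an L position)
n=3: W (go to 0, an L position)
n=4: L (options 2(W), 3(W) are all W)
n=5: W (go to 0, an L position)
n=6: W (go to 4, an L position)
n=7: W (go to 0, an L position)
n=8: W (go to 4, an L position)
n=9: L (options 6(W), 8(W) are all W)
n=10: W (go to 9, an L position)
n=11: W (go to 0, an L position)
n=12: W (go to 9, an L position)
n=13: W (go to 0, an L position)
n=14: L (options 7(W), 12(W), 13(W) are all W)
n=15: W (go to 14, an L position)
n=16: W (go to 14, an L position)
n=17: W (go to 0, an L position)
n=18: W (go to 9, an L position)
n=19: W (go to 0, an L position)
n=20: L (options 10(W), 15(W), 16(W), 18(W), 19(W) are all W)
n=21: W (go to 14, an L position)
n=22: W (go to 20, an L position)
n=23: W (go to 0, an L position)
n=24: W (go to 20, an L position)
n=25: W (go to 20, an L position)
n=26: L (options 13(W), 24(W), 25(W) are all W)
n=27: W (go to 26, an L position)
From 27 Alice can move to 26, reaching an L position.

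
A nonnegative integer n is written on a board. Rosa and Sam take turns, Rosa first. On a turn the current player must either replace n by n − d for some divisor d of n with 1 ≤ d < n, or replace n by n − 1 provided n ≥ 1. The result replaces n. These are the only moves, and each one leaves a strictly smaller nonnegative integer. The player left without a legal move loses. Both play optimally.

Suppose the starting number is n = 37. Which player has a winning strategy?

Sam wins.

Compute win/loss labels from the base case upward. A position with no move is L. Any other position is W if it can reach an L in one move, else L.
n=0: no move → L
n=1: reaches L-position 0 → W
n=2: only reaches 1(W), which is W → L
n=3: reaches L-position 2 → W
n=4: reaches L-position 2 → W
n=5: only reaches 4(W), which is W → L
n=6: reaches L-position 5 → W
n=7: only reaches 6(W), which is W → L
n=8: reaches L-position 7 → W
n=9: only reaches 6(W), 8(W), all W → L
n=10: reaches L-position 5 → W
n=11: only reaches 10(W), which is W → L
n=12: reaches L-position 9 → W
n=13: only reaches 12(W), which is W → L
n=14: reaches L-position 7 → W
n=15: only reaches 10(W), 12(W), 14(W), all W → L
n=16: reaches L-position 15 → W
n=17: only reaches 16(W), which is W → L
n=18: reaches L-position 9 → W
n=19: only reaches 18(W), which is W → L
n=20: reaches L-position 15 → W
n=21: only reaches 14(W), 18(W), 20(W), all W → L
n=22: reaches L-position 11 → W
n=23: only reaches 22(W), which is W → L
n=24: reaches L-position 21 → W
n=25: only reaches 20(W), 24(W), all W → L
n=26: reaches L-position 13 → W
n=27: only reaches 18(W), 24(W), 26(W), all W → L
n=28: reaches L-position 21 → W
n=29: only reaches 28(W), which is W → L
n=30: reaches L-position 15 → W
n=31: only reaches 30(W), which is W → L
n=32: reaches L-position 31 → W
n=33: only reaches 22(W), 30(W), 32(W), all W → L
n=34: reaches L-position 17 → W
n=35: only reaches 28(W), 30(W), 34(W), all W → L
n=36: reaches L-position 27 → W
n=37: only reaches 36(W), which is W → L
Every move from 37 reaches a W position, so the mover loses.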